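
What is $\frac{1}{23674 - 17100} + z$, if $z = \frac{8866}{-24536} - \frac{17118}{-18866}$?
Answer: $\frac{207748018723}{380384932628} \approx 0.54615$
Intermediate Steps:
$z = \frac{63185323}{115724044}$ ($z = 8866 \left(- \frac{1}{24536}\right) - - \frac{8559}{9433} = - \frac{4433}{12268} + \frac{8559}{9433} = \frac{63185323}{115724044} \approx 0.546$)
$\frac{1}{23674 - 17100} + z = \frac{1}{23674 - 17100} + \frac{63185323}{115724044} = \frac{1}{6574} + \frac{63185323}{115724044} = \frac{207748018723}{380384932628}$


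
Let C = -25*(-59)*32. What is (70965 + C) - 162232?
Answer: -44067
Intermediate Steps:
C = 47200 (C = 1475*32 = 47200)
(70965 + C) - 162232 = (70965 + 47200) - 162232 = 118165 - 162232 = -44067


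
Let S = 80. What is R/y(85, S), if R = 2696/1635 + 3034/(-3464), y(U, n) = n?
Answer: 2189177/226545600 ≈ 0.0096633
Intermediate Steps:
R = 2189177/2831820 (R = 2696*(1/1635) + 3034*(-1/3464) = 2696/1635 - 1517/1732 = 2189177/2831820 ≈ 0.77306)
R/y(85, S) = (2189177/2831820)/80 = (2189177/2831820)*(1/80) = 2189177/226545600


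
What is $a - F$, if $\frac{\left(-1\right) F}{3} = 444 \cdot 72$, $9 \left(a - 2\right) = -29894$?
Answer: $\frac{833260}{9} \approx 92585.0$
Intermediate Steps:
$a = - \frac{29876}{9}$ ($a = 2 + \frac{1}{9} \left(-29894\right) = 2 - \frac{29894}{9} = - \frac{29876}{9} \approx -3319.6$)
$F = -95904$ ($F = - 3 \cdot 444 \cdot 72 = \left(-3\right) 31968 = -95904$)
$a - F = - \frac{29876}{9} - -95904 = - \frac{29876}{9} + 95904 = \frac{833260}{9}$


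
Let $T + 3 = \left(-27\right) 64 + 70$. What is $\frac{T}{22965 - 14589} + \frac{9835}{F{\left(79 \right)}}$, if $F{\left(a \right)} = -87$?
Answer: $- \frac{9169163}{80968} \approx -113.24$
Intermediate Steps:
$T = -1661$ ($T = -3 + \left(\left(-27\right) 64 + 70\right) = -3 + \left(-1728 + 70\right) = -3 - 1658 = -1661$)
$\frac{T}{22965 - 14589} + \frac{9835}{F{\left(79 \right)}} = - \frac{1661}{22965 - 14589} + \frac{9835}{-87} = - \frac{1661}{8376} + 9835 \left(- \frac{1}{87}\right) = \left(-1661\right) \frac{1}{8376} - \frac{9835}{87} = - \frac{1661}{8376} - \frac{9835}{87} = - \frac{9169163}{80968}$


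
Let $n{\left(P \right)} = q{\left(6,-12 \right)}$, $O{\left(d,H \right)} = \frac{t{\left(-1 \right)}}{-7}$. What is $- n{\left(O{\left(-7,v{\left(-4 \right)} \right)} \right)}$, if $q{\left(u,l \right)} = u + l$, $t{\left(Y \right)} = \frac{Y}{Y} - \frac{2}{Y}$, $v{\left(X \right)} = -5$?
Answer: $6$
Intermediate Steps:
$t{\left(Y \right)} = 1 - \frac{2}{Y}$
$q{\left(u,l \right)} = l + u$
$O{\left(d,H \right)} = - \frac{3}{7}$ ($O{\left(d,H \right)} = \frac{\frac{1}{-1} \left(-2 - 1\right)}{-7} = \left(-1\right) \left(-3\right) \left(- \frac{1}{7}\right) = 3 \left(- \frac{1}{7}\right) = - \frac{3}{7}$)
$n{\left(P \right)} = -6$ ($n{\left(P \right)} = -12 + 6 = -6$)
$- n{\left(O{\left(-7,v{\left(-4 \right)} \right)} \right)} = \left(-1\right) \left(-6\right) = 6$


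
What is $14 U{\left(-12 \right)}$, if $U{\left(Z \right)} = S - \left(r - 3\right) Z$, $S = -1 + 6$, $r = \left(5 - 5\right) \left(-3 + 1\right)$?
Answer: $-434$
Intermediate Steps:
$r = 0$ ($r = 0 \left(-2\right) = 0$)
$S = 5$
$U{\left(Z \right)} = 5 + 3 Z$ ($U{\left(Z \right)} = 5 - \left(0 - 3\right) Z = 5 - - 3 Z = 5 + 3 Z$)
$14 U{\left(-12 \right)} = 14 \left(5 + 3 \left(-12\right)\right) = 14 \left(5 - 36\right) = 14 \left(-31\right) = -434$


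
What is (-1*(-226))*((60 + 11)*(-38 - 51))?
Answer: -1428094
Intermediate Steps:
(-1*(-226))*((60 + 11)*(-38 - 51)) = 226*(71*(-89)) = 226*(-6319) = -1428094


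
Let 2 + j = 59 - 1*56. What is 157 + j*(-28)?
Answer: 129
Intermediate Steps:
j = 1 (j = -2 + (59 - 1*56) = -2 + (59 - 56) = -2 + 3 = 1)
157 + j*(-28) = 157 + 1*(-28) = 157 - 28 = 129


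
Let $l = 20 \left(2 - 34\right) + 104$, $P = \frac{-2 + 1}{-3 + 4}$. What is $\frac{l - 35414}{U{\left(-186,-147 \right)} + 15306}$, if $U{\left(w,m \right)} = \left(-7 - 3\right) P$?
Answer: $- \frac{17975}{7658} \approx -2.3472$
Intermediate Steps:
$P = -1$ ($P = - 1^{-1} = \left(-1\right) 1 = -1$)
$l = -536$ ($l = 20 \left(2 - 34\right) + 104 = 20 \left(-32\right) + 104 = -640 + 104 = -536$)
$U{\left(w,m \right)} = 10$ ($U{\left(w,m \right)} = \left(-7 - 3\right) \left(-1\right) = \left(-10\right) \left(-1\right) = 10$)
$\frac{l - 35414}{U{\left(-186,-147 \right)} + 15306} = \frac{-536 - 35414}{10 + 15306} = - \frac{35950}{15316} = \left(-35950\right) \frac{1}{15316} = - \frac{17975}{7658}$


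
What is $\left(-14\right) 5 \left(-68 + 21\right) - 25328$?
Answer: $-22038$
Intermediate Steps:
$\left(-14\right) 5 \left(-68 + 21\right) - 25328 = \left(-70\right) \left(-47\right) - 25328 = 3290 - 25328 = -22038$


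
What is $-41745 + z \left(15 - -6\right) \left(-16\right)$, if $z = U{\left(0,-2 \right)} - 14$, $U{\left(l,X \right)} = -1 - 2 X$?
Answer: $-38049$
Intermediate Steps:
$z = -11$ ($z = \left(-1 - -4\right) - 14 = \left(-1 + 4\right) - 14 = 3 - 14 = -11$)
$-41745 + z \left(15 - -6\right) \left(-16\right) = -41745 + - 11 \left(15 - -6\right) \left(-16\right) = -41745 + - 11 \left(15 + 6\right) \left(-16\right) = -41745 + \left(-11\right) 21 \left(-16\right) = -41745 - -3696 = -41745 + 3696 = -38049$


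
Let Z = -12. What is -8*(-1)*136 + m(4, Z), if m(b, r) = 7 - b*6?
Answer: 1071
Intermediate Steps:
m(b, r) = 7 - 6*b
-8*(-1)*136 + m(4, Z) = -8*(-1)*136 + (7 - 6*4) = 8*136 + (7 - 24) = 1088 - 17 = 1071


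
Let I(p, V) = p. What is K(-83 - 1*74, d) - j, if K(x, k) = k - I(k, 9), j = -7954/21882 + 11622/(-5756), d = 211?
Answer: 75023957/31488198 ≈ 2.3826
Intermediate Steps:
j = -75023957/31488198 (j = -7954*1/21882 + 11622*(-1/5756) = -3977/10941 - 5811/2878 = -75023957/31488198 ≈ -2.3826)
K(x, k) = 0 (K(x, k) = k - k = 0)
K(-83 - 1*74, d) - j = 0 - 1*(-75023957/31488198) = 0 + 75023957/31488198 = 75023957/31488198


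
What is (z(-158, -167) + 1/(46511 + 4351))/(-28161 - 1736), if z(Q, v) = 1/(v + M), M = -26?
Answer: 50669/293479894302 ≈ 1.7265e-7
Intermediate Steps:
z(Q, v) = 1/(-26 + v) (z(Q, v) = 1/(v - 26) = 1/(-26 + v))
(z(-158, -167) + 1/(46511 + 4351))/(-28161 - 1736) = (1/(-26 - 167) + 1/(46511 + 4351))/(-28161 - 1736) = (1/(-193) + 1/50862)/(-29897) = (-1/193 + 1/50862)*(-1/29897) = -50669/9816366*(-1/29897) = 50669/293479894302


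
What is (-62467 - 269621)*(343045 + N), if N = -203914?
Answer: -46203735528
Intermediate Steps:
(-62467 - 269621)*(343045 + N) = (-62467 - 269621)*(343045 - 203914) = -332088*139131 = -46203735528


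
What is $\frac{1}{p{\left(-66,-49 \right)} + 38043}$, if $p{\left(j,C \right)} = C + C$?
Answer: $\frac{1}{37945} \approx 2.6354 \cdot 10^{-5}$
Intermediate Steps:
$p{\left(j,C \right)} = 2 C$
$\frac{1}{p{\left(-66,-49 \right)} + 38043} = \frac{1}{2 \left(-49\right) + 38043} = \frac{1}{-98 + 38043} = \frac{1}{37945}$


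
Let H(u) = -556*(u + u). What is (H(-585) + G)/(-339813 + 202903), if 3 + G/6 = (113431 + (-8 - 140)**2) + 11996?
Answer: -767244/68455 ≈ -11.208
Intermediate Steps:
G = 883968 (G = -18 + 6*((113431 + (-8 - 140)**2) + 11996) = -18 + 6*((113431 + (-148)**2) + 11996) = -18 + 6*((113431 + 21904) + 11996) = -18 + 6*(135335 + 11996) = -18 + 6*147331 = -18 + 883986 = 883968)
H(u) = -1112*u
(H(-585) + G)/(-339813 + 202903) = (-1112*(-585) + 883968)/(-339813 + 202903) = (650520 + 883968)/(-136910) = 1534488*(-1/136910) = -767244/68455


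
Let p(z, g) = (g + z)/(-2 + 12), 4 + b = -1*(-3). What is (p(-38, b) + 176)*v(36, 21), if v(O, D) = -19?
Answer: -32699/10 ≈ -3269.9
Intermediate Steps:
b = -1 (b = -4 - 1*(-3) = -4 + 3 = -1)
p(z, g) = g/10 + z/10 (p(z, g) = (g + z)/10 = (g + z)*(⅒) = g/10 + z/10)
(p(-38, b) + 176)*v(36, 21) = (((⅒)*(-1) + (⅒)*(-38)) + 176)*(-19) = ((-⅒ - 19/5) + 176)*(-19) = (-39/10 + 176)*(-19) = (1721/10)*(-19) = -32699/10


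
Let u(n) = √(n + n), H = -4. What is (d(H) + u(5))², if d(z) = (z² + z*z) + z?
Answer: (28 + √10)² ≈ 971.09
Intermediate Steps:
d(z) = z + 2*z² (d(z) = (z² + z²) + z = 2*z² + z = z + 2*z²)
u(n) = √2*√n (u(n) = √(2*n) = √2*√n)
(d(H) + u(5))² = (-4*(1 + 2*(-4)) + √2*√5)² = (-4*(1 - 8) + √10)² = (-4*(-7) + √10)² = (28 + √10)²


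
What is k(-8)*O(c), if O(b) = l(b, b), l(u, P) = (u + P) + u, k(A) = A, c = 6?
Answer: -144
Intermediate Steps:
l(u, P) = P + 2*u (l(u, P) = (P + u) + u = P + 2*u)
O(b) = 3*b (O(b) = b + 2*b = 3*b)
k(-8)*O(c) = -24*6 = -8*18 = -144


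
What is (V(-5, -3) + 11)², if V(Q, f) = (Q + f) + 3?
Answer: 36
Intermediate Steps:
V(Q, f) = 3 + Q + f
(V(-5, -3) + 11)² = ((3 - 5 - 3) + 11)² = (-5 + 11)² = 6² = 36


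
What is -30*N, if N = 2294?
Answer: -68820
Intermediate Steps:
-30*N = -30*2294 = -68820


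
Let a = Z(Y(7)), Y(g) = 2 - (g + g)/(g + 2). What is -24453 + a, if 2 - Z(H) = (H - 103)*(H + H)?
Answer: -1973147/81 ≈ -24360.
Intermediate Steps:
Y(g) = 2 - 2*g/(2 + g)
Z(H) = 2 - 2*H*(-103 + H) (Z(H) = 2 - (H - 103)*(H + H) = 2 - (-103 + H)*2*H = 2 - 2*H*(-103 + H))
a = 7546/81 (a = 2 - 2*16/(2 + 7)² + 206*(4/(2 + 7)) = 2 - 2*(4/9)² + 206*(4/9) = 2 - 2*16/81 + 824/9 = 2 - 32/81 + 824/9 = 7546/81 ≈ 93.161)
-24453 + a = -24453 + 7546/81 = -1973147/81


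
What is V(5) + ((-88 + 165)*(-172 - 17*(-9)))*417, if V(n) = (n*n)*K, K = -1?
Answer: -610096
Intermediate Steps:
V(n) = -n**2 (V(n) = (n*n)*(-1) = n**2*(-1) = -n**2)
V(5) + ((-88 + 165)*(-172 - 17*(-9)))*417 = -1*5**2 + ((-88 + 165)*(-172 - 17*(-9)))*417 = -1*25 + (77*(-172 + 153))*417 = -25 + (77*(-19))*417 = -25 - 1463*417 = -25 - 610071 = -610096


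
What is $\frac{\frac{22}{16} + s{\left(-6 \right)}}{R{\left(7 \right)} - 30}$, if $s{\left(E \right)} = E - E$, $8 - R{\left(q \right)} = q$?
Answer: $- \frac{11}{232} \approx -0.047414$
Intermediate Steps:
$R{\left(q \right)} = 8 - q$
$s{\left(E \right)} = 0$
$\frac{\frac{22}{16} + s{\left(-6 \right)}}{R{\left(7 \right)} - 30} = \frac{\frac{22}{16} + 0}{\left(8 - 7\right) - 30} = \frac{22 \cdot \frac{1}{16} + 0}{\left(8 - 7\right) - 30} = \frac{\frac{11}{8} + 0}{1 - 30} = \frac{1}{-29} \cdot \frac{11}{8} = \left(- \frac{1}{29}\right) \frac{11}{8} = - \frac{11}{232}$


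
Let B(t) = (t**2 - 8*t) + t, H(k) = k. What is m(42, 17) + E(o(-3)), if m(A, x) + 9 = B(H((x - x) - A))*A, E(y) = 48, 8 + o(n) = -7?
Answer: 86475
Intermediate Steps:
o(n) = -15 (o(n) = -8 - 7 = -15)
B(t) = t**2 - 7*t
m(A, x) = -9 - A**2*(-7 - A) (m(A, x) = -9 + (((x - x) - A)*(-7 + ((x - x) - A)))*A = -9 + ((0 - A)*(-7 + (0 - A)))*A = -9 + ((-A)*(-7 - A))*A = -9 + (-A*(-7 - A))*A = -9 - A**2*(-7 - A))
m(42, 17) + E(o(-3)) = (-9 + 42**2*(7 + 42)) + 48 = (-9 + 1764*49) + 48 = (-9 + 86436) + 48 = 86427 + 48 = 86475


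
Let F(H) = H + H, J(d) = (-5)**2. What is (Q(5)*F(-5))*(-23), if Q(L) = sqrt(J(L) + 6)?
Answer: 230*sqrt(31) ≈ 1280.6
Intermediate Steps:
J(d) = 25
Q(L) = sqrt(31) (Q(L) = sqrt(25 + 6) = sqrt(31))
F(H) = 2*H
(Q(5)*F(-5))*(-23) = (sqrt(31)*(2*(-5)))*(-23) = (sqrt(31)*(-10))*(-23) = -10*sqrt(31)*(-23) = 230*sqrt(31)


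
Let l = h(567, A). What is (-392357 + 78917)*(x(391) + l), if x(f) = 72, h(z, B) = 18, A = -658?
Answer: -28209600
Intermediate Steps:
l = 18
(-392357 + 78917)*(x(391) + l) = (-392357 + 78917)*(72 + 18) = -313440*90 = -28209600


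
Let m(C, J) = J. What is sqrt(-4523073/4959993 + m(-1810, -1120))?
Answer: 3*I*sqrt(340446279477449)/1653331 ≈ 33.48*I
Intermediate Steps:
sqrt(-4523073/4959993 + m(-1810, -1120)) = sqrt(-4523073/4959993 - 1120) = sqrt(-4523073*1/4959993 - 1120) = sqrt(-1507691/1653331 - 1120) = sqrt(-1853238411/1653331) = 3*I*sqrt(340446279477449)/1653331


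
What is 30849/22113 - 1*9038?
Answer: -731965/81 ≈ -9036.6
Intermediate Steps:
30849/22113 - 1*9038 = 30849*(1/22113) - 9038 = 113/81 - 9038 = -731965/81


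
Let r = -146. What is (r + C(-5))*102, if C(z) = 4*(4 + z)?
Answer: -15300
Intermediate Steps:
C(z) = 16 + 4*z
(r + C(-5))*102 = (-146 + (16 + 4*(-5)))*102 = (-146 + (16 - 20))*102 = (-146 - 4)*102 = -150*102 = -15300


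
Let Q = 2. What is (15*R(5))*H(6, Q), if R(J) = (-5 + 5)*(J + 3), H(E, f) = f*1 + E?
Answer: 0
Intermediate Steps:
H(E, f) = E + f (H(E, f) = f + E = E + f)
R(J) = 0 (R(J) = 0*(3 + J) = 0)
(15*R(5))*H(6, Q) = (15*0)*(6 + 2) = 0*8 = 0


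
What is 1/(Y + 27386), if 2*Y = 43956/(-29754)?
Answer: 551/15089279 ≈ 3.6516e-5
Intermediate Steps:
Y = -407/551 (Y = (43956/(-29754))/2 = (43956*(-1/29754))/2 = (½)*(-814/551) = -407/551 ≈ -0.73866)
1/(Y + 27386) = 1/(-407/551 + 27386) = 1/(15089279/551) = 551/15089279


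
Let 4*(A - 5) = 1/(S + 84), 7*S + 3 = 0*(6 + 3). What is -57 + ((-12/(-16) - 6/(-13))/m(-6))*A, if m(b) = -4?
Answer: -3164509/54080 ≈ -58.515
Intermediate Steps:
S = -3/7 (S = -3/7 + (0*(6 + 3))/7 = -3/7 + (0*9)/7 = -3/7 + (⅐)*0 = -3/7 + 0 = -3/7 ≈ -0.42857)
A = 11707/2340 (A = 5 + 1/(4*(-3/7 + 84)) = 5 + 1/(4*(585/7)) = 5 + (¼)*(7/585) = 5 + 7/2340 = 11707/2340 ≈ 5.0030)
-57 + ((-12/(-16) - 6/(-13))/m(-6))*A = -57 + ((-12/(-16) - 6/(-13))/(-4))*(11707/2340) = -57 + ((-12*(-1/16) - 6*(-1/13))*(-¼))*(11707/2340) = -57 + ((¾ + 6/13)*(-¼))*(11707/2340) = -57 + ((63/52)*(-¼))*(11707/2340) = -57 - 63/208*11707/2340 = -57 - 81949/54080 = -3164509/54080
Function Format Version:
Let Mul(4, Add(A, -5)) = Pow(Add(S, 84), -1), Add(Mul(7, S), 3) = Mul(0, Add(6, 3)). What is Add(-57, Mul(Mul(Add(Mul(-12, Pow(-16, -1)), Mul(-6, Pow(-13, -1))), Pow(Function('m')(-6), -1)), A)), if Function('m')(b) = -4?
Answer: Rational(-3164509, 54080) ≈ -58.515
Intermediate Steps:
S = Rational(-3, 7) (S = Add(Rational(-3, 7), Mul(Rational(1, 7), Mul(0, Add(6, 3)))) = Add(Rational(-3, 7), Mul(Rational(1, 7), Mul(0, 9))) = Add(Rational(-3, 7), Mul(Rational(1, 7), 0)) = Add(Rational(-3, 7), 0) = Rational(-3, 7) ≈ -0.42857)
A = Rational(11707, 2340) (A = Add(5, Mul(Rational(1, 4), Pow(Add(Rational(-3, 7), 84), -1))) = Add(5, Mul(Rational(1, 4), Pow(Rational(585, 7), -1))) = Add(5, Mul(Rational(1, 4), Rational(7, 585))) = Add(5, Rational(7, 2340)) = Rational(11707, 2340) ≈ 5.0030)
Add(-57, Mul(Mul(Add(Mul(-12, Pow(-16, -1)), Mul(-6, Pow(-13, -1))), Pow(Function('m')(-6), -1)), A)) = Add(-57, Mul(Mul(Add(Mul(-12, Pow(-16, -1)), Mul(-6, Pow(-13, -1))), Pow(-4, -1)), Rational(11707, 2340))) = Add(-57, Mul(Mul(Add(Mul(-12, Rational(-1, 16)), Mul(-6, Rational(-1, 13))), Rational(-1, 4)), Rational(11707, 2340))) = Add(-57, Mul(Mul(Add(Rational(3, 4), Rational(6, 13)), Rational(-1, 4)), Rational(11707, 2340))) = Add(-57, Mul(Mul(Rational(63, 52), Rational(-1, 4)), Rational(11707, 2340))) = Add(-57, Mul(Rational(-63, 208), Rational(11707, 2340))) = Add(-57, Rational(-81949, 54080)) = Rational(-3164509, 54080)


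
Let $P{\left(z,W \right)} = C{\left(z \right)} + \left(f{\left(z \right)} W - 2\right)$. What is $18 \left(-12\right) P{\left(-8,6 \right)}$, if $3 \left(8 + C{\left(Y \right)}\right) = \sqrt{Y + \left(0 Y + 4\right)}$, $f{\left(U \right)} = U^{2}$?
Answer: $-80784 - 144 i \approx -80784.0 - 144.0 i$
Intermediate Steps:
$C{\left(Y \right)} = -8 + \frac{\sqrt{4 + Y}}{3}$ ($C{\left(Y \right)} = -8 + \frac{\sqrt{Y + \left(0 Y + 4\right)}}{3} = -8 + \frac{\sqrt{Y + \left(0 + 4\right)}}{3} = -8 + \frac{\sqrt{Y + 4}}{3} = -8 + \frac{\sqrt{4 + Y}}{3}$)
$P{\left(z,W \right)} = -10 + \frac{\sqrt{4 + z}}{3} + W z^{2}$ ($P{\left(z,W \right)} = \left(-8 + \frac{\sqrt{4 + z}}{3}\right) + \left(z^{2} W - 2\right) = \left(-8 + \frac{\sqrt{4 + z}}{3}\right) + \left(W z^{2} - 2\right) = \left(-8 + \frac{\sqrt{4 + z}}{3}\right) + \left(-2 + W z^{2}\right) = -10 + \frac{\sqrt{4 + z}}{3} + W z^{2}$)
$18 \left(-12\right) P{\left(-8,6 \right)} = 18 \left(-12\right) \left(-10 + \frac{\sqrt{4 - 8}}{3} + 6 \left(-8\right)^{2}\right) = - 216 \left(-10 + \frac{\sqrt{-4}}{3} + 6 \cdot 64\right) = - 216 \left(-10 + \frac{2 i}{3} + 384\right) = - 216 \left(374 + \frac{2 i}{3}\right) = -80784 - 144 i$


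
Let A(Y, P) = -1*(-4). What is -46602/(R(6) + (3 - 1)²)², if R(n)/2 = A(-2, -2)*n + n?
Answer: -23301/2048 ≈ -11.377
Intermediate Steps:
A(Y, P) = 4
R(n) = 10*n (R(n) = 2*(4*n + n) = 2*(5*n) = 10*n)
-46602/(R(6) + (3 - 1)²)² = -46602/(10*6 + (3 - 1)²)² = -46602/(60 + 2²)² = -46602/(60 + 4)² = -46602/(64²) = -46602/4096 = -46602*1/4096 = -23301/2048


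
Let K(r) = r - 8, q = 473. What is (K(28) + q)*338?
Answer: 166634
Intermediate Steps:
K(r) = -8 + r
(K(28) + q)*338 = ((-8 + 28) + 473)*338 = (20 + 473)*338 = 493*338 = 166634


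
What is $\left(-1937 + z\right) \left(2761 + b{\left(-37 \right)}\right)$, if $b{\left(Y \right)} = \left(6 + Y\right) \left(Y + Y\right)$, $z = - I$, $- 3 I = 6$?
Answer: $-9781425$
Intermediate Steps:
$I = -2$ ($I = \left(- \frac{1}{3}\right) 6 = -2$)
$z = 2$ ($z = \left(-1\right) \left(-2\right) = 2$)
$b{\left(Y \right)} = 2 Y \left(6 + Y\right)$ ($b{\left(Y \right)} = \left(6 + Y\right) 2 Y = 2 Y \left(6 + Y\right)$)
$\left(-1937 + z\right) \left(2761 + b{\left(-37 \right)}\right) = \left(-1937 + 2\right) \left(2761 + 2 \left(-37\right) \left(6 - 37\right)\right) = - 1935 \left(2761 + 2 \left(-37\right) \left(-31\right)\right) = - 1935 \left(2761 + 2294\right) = \left(-1935\right) 5055 = -9781425$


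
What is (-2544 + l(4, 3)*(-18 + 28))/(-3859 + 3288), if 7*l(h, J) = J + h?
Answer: 2534/571 ≈ 4.4378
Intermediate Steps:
l(h, J) = J/7 + h/7 (l(h, J) = (J + h)/7 = J/7 + h/7)
(-2544 + l(4, 3)*(-18 + 28))/(-3859 + 3288) = (-2544 + ((⅐)*3 + (⅐)*4)*(-18 + 28))/(-3859 + 3288) = (-2544 + (3/7 + 4/7)*10)/(-571) = (-2544 + 1*10)*(-1/571) = (-2544 + 10)*(-1/571) = -2534*(-1/571) = 2534/571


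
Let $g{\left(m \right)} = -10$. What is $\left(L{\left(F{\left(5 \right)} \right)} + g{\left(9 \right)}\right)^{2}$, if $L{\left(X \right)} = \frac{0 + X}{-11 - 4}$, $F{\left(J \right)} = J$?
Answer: $\frac{961}{9} \approx 106.78$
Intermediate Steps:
$L{\left(X \right)} = - \frac{X}{15}$ ($L{\left(X \right)} = \frac{X}{-15} = X \left(- \frac{1}{15}\right) = - \frac{X}{15}$)
$\left(L{\left(F{\left(5 \right)} \right)} + g{\left(9 \right)}\right)^{2} = \left(\left(- \frac{1}{15}\right) 5 - 10\right)^{2} = \left(- \frac{1}{3} - 10\right)^{2} = \left(- \frac{31}{3}\right)^{2} = \frac{961}{9}$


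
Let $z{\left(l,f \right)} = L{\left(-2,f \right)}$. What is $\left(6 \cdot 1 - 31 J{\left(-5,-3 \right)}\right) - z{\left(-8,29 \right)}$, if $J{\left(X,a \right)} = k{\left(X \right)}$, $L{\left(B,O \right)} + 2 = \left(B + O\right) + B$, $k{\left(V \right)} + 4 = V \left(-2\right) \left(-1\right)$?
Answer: $417$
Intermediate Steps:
$k{\left(V \right)} = -4 + 2 V$ ($k{\left(V \right)} = -4 + V \left(-2\right) \left(-1\right) = -4 + - 2 V \left(-1\right) = -4 + 2 V$)
$L{\left(B,O \right)} = -2 + O + 2 B$ ($L{\left(B,O \right)} = -2 + \left(\left(B + O\right) + B\right) = -2 + \left(O + 2 B\right) = -2 + O + 2 B$)
$J{\left(X,a \right)} = -4 + 2 X$
$z{\left(l,f \right)} = -6 + f$ ($z{\left(l,f \right)} = -2 + f + 2 \left(-2\right) = -2 + f - 4 = -6 + f$)
$\left(6 \cdot 1 - 31 J{\left(-5,-3 \right)}\right) - z{\left(-8,29 \right)} = \left(6 \cdot 1 - 31 \left(-4 + 2 \left(-5\right)\right)\right) - \left(-6 + 29\right) = \left(6 - 31 \left(-4 - 10\right)\right) - 23 = \left(6 - -434\right) - 23 = \left(6 + 434\right) - 23 = 440 - 23 = 417$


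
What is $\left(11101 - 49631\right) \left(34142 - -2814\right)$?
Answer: $-1423914680$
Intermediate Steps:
$\left(11101 - 49631\right) \left(34142 - -2814\right) = - 38530 \left(34142 + 2814\right) = \left(-38530\right) 36956 = -1423914680$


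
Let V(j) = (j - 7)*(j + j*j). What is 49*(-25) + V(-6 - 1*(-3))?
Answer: -1285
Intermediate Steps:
V(j) = (-7 + j)*(j + j²)
49*(-25) + V(-6 - 1*(-3)) = 49*(-25) + (-6 - 1*(-3))*(-7 + (-6 - 1*(-3))² - 6*(-6 - 1*(-3))) = -1225 + (-6 + 3)*(-7 + (-6 + 3)² - 6*(-6 + 3)) = -1225 - 3*(-7 + (-3)² - 6*(-3)) = -1225 - 3*(-7 + 9 + 18) = -1225 - 3*20 = -1225 - 60 = -1285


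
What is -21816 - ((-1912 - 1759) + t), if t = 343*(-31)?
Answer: -7512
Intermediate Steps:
t = -10633
-21816 - ((-1912 - 1759) + t) = -21816 - ((-1912 - 1759) - 10633) = -21816 - (-3671 - 10633) = -21816 - 1*(-14304) = -21816 + 14304 = -7512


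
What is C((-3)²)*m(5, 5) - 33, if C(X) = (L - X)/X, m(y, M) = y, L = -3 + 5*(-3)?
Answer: -48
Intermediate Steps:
L = -18 (L = -3 - 15 = -18)
C(X) = (-18 - X)/X
C((-3)²)*m(5, 5) - 33 = ((-18 - 1*(-3)²)/((-3)²))*5 - 33 = ((-18 - 1*9)/9)*5 - 33 = ((-18 - 9)/9)*5 - 33 = ((⅑)*(-27))*5 - 33 = -3*5 - 33 = -15 - 33 = -48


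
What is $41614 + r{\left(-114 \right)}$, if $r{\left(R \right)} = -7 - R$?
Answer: $41721$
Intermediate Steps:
$41614 + r{\left(-114 \right)} = 41614 - -107 = 41614 + \left(-7 + 114\right) = 41614 + 107 = 41721$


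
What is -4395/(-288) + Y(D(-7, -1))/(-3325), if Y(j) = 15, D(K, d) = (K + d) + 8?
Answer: 973937/63840 ≈ 15.256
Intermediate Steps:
D(K, d) = 8 + K + d
-4395/(-288) + Y(D(-7, -1))/(-3325) = -4395/(-288) + 15/(-3325) = -4395*(-1/288) + 15*(-1/3325) = 1465/96 - 3/665 = 973937/63840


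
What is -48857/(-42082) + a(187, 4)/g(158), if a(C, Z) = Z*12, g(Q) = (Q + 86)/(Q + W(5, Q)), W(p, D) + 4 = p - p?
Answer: 80747813/2567002 ≈ 31.456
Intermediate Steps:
W(p, D) = -4 (W(p, D) = -4 + (p - p) = -4 + 0 = -4)
g(Q) = (86 + Q)/(-4 + Q) (g(Q) = (Q + 86)/(Q - 4) = (86 + Q)/(-4 + Q))
a(C, Z) = 12*Z
-48857/(-42082) + a(187, 4)/g(158) = -48857/(-42082) + (12*4)/(((86 + 158)/(-4 + 158))) = -48857*(-1/42082) + 48/((244/154)) = 48857/42082 + 48/(((1/154)*244)) = 48857/42082 + 48/(122/77) = 48857/42082 + 48*(77/122) = 48857/42082 + 1848/61 = 80747813/2567002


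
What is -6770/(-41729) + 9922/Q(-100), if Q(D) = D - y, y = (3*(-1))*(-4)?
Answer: -206638449/2336824 ≈ -88.427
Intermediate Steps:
y = 12 (y = -3*(-4) = 12)
Q(D) = -12 + D (Q(D) = D - 1*12 = D - 12 = -12 + D)
-6770/(-41729) + 9922/Q(-100) = -6770/(-41729) + 9922/(-12 - 100) = -6770*(-1/41729) + 9922/(-112) = 6770/41729 + 9922*(-1/112) = 6770/41729 - 4961/56 = -206638449/2336824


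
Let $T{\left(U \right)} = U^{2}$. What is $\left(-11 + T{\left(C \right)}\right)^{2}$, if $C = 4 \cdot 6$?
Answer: $319225$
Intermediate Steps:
$C = 24$
$\left(-11 + T{\left(C \right)}\right)^{2} = \left(-11 + 24^{2}\right)^{2} = \left(-11 + 576\right)^{2} = 565^{2} = 319225$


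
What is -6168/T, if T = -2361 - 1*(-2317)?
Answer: 1542/11 ≈ 140.18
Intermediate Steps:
T = -44 (T = -2361 + 2317 = -44)
-6168/T = -6168/(-44) = -6168*(-1/44) = 1542/11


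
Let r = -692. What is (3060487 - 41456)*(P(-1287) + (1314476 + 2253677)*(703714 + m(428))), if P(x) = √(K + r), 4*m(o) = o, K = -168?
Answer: 7581816368650038003 + 6038062*I*√215 ≈ 7.5818e+18 + 8.8535e+7*I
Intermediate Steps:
m(o) = o/4
P(x) = 2*I*√215 (P(x) = √(-168 - 692) = √(-860) = 2*I*√215)
(3060487 - 41456)*(P(-1287) + (1314476 + 2253677)*(703714 + m(428))) = (3060487 - 41456)*(2*I*√215 + (1314476 + 2253677)*(703714 + (¼)*428)) = 3019031*(2*I*√215 + 3568153*(703714 + 107)) = 3019031*(2*I*√215 + 3568153*703821) = 3019031*(2*I*√215 + 2511341012613) = 3019031*(2511341012613 + 2*I*√215) = 7581816368650038003 + 6038062*I*√215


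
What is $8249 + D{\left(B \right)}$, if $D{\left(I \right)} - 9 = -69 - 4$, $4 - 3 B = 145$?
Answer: $8185$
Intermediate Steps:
$B = -47$ ($B = \frac{4}{3} - \frac{145}{3} = -47$)
$D{\left(I \right)} = -64$ ($D{\left(I \right)} = 9 - 73 = -64$)
$8249 + D{\left(B \right)} = 8249 - 64 = 8185$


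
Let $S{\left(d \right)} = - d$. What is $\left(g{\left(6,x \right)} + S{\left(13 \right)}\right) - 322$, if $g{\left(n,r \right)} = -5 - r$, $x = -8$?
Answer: $-332$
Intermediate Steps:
$\left(g{\left(6,x \right)} + S{\left(13 \right)}\right) - 322 = \left(\left(-5 - -8\right) - 13\right) - 322 = \left(\left(-5 + 8\right) - 13\right) - 322 = \left(3 - 13\right) - 322 = -10 - 322 = -332$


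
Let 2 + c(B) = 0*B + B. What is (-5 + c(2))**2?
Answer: 25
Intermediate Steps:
c(B) = -2 + B (c(B) = -2 + (0*B + B) = -2 + (0 + B) = -2 + B)
(-5 + c(2))**2 = (-5 + (-2 + 2))**2 = (-5 + 0)**2 = (-5)**2 = 25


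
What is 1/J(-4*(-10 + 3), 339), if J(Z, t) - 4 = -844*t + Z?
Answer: -1/286084 ≈ -3.4955e-6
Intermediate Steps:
J(Z, t) = 4 + Z - 844*t (J(Z, t) = 4 + (-844*t + Z) = 4 + (Z - 844*t) = 4 + Z - 844*t)
1/J(-4*(-10 + 3), 339) = 1/(4 - 4*(-10 + 3) - 844*339) = 1/(4 - 4*(-7) - 286116) = 1/(4 + 28 - 286116) = 1/(-286084) = -1/286084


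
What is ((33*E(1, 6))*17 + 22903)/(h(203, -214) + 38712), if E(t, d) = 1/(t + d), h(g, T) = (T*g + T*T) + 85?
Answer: 160882/288057 ≈ 0.55851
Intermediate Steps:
h(g, T) = 85 + T**2 + T*g (h(g, T) = (T*g + T**2) + 85 = (T**2 + T*g) + 85 = 85 + T**2 + T*g)
E(t, d) = 1/(d + t)
((33*E(1, 6))*17 + 22903)/(h(203, -214) + 38712) = ((33/(6 + 1))*17 + 22903)/((85 + (-214)**2 - 214*203) + 38712) = ((33/7)*17 + 22903)/((85 + 45796 - 43442) + 38712) = ((33*(1/7))*17 + 22903)/(2439 + 38712) = ((33/7)*17 + 22903)/41151 = (561/7 + 22903)*(1/41151) = (160882/7)*(1/41151) = 160882/288057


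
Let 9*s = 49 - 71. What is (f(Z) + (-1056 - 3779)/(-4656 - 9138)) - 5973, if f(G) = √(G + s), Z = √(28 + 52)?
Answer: -82386727/13794 + √(-22 + 36*√5)/3 ≈ -5970.1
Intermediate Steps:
s = -22/9 (s = (49 - 71)/9 = (⅑)*(-22) = -22/9 ≈ -2.4444)
Z = 4*√5 (Z = √80 = 4*√5 ≈ 8.9443)
f(G) = √(-22/9 + G) (f(G) = √(G - 22/9) = √(-22/9 + G))
(f(Z) + (-1056 - 3779)/(-4656 - 9138)) - 5973 = (√(-22 + 9*(4*√5))/3 + (-1056 - 3779)/(-4656 - 9138)) - 5973 = (√(-22 + 36*√5)/3 - 4835/(-13794)) - 5973 = (√(-22 + 36*√5)/3 - 4835*(-1/13794)) - 5973 = (√(-22 + 36*√5)/3 + 4835/13794) - 5973 = (4835/13794 + √(-22 + 36*√5)/3) - 5973 = -82386727/13794 + √(-22 + 36*√5)/3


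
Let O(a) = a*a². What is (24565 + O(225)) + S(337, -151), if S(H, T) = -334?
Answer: 11414856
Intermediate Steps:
O(a) = a³
(24565 + O(225)) + S(337, -151) = (24565 + 225³) - 334 = (24565 + 11390625) - 334 = 11415190 - 334 = 11414856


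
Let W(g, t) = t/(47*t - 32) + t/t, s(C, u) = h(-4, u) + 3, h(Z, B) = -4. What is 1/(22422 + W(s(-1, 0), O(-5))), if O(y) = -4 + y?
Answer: 455/10202474 ≈ 4.4597e-5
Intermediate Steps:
s(C, u) = -1 (s(C, u) = -4 + 3 = -1)
W(g, t) = 1 + t/(-32 + 47*t) (W(g, t) = t/(-32 + 47*t) + 1 = 1 + t/(-32 + 47*t))
1/(22422 + W(s(-1, 0), O(-5))) = 1/(22422 + 16*(-2 + 3*(-4 - 5))/(-32 + 47*(-4 - 5))) = 1/(22422 + 16*(-2 + 3*(-9))/(-32 + 47*(-9))) = 1/(22422 + 16*(-2 - 27)/(-32 - 423)) = 1/(22422 + 16*(-29)/(-455)) = 1/(22422 + 16*(-1/455)*(-29)) = 1/(22422 + 464/455) = 1/(10202474/455) = 455/10202474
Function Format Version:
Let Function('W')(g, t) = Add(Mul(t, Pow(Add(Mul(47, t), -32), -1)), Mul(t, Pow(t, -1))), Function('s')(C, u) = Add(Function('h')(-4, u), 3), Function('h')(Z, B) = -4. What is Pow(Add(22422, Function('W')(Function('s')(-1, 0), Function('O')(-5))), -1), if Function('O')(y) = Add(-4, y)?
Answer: Rational(455, 10202474) ≈ 4.4597e-5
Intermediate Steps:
Function('s')(C, u) = -1 (Function('s')(C, u) = Add(-4, 3) = -1)
Function('W')(g, t) = Add(1, Mul(t, Pow(Add(-32, Mul(47, t)), -1))) (Function('W')(g, t) = Add(Mul(t, Pow(Add(-32, Mul(47, t)), -1)), 1) = Add(1, Mul(t, Pow(Add(-32, Mul(47, t)), -1))))
Pow(Add(22422, Function('W')(Function('s')(-1, 0), Function('O')(-5))), -1) = Pow(Add(22422, Mul(16, Pow(Add(-32, Mul(47, Add(-4, -5))), -1), Add(-2, Mul(3, Add(-4, -5))))), -1) = Pow(Add(22422, Mul(16, Pow(Add(-32, Mul(47, -9)), -1), Add(-2, Mul(3, -9)))), -1) = Pow(Add(22422, Mul(16, Pow(Add(-32, -423), -1), Add(-2, -27))), -1) = Pow(Add(22422, Mul(16, Pow(-455, -1), -29)), -1) = Pow(Add(22422, Mul(16, Rational(-1, 455), -29)), -1) = Pow(Add(22422, Rational(464, 455)), -1) = Pow(Rational(10202474, 455), -1) = Rational(455, 10202474)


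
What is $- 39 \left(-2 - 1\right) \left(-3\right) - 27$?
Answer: $-378$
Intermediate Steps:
$- 39 \left(-2 - 1\right) \left(-3\right) - 27 = - 39 \left(\left(-3\right) \left(-3\right)\right) - 27 = \left(-39\right) 9 - 27 = -351 - 27 = -378$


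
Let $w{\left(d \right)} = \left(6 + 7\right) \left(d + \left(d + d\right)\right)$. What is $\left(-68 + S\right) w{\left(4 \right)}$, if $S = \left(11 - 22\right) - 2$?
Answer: $-12636$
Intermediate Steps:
$S = -13$ ($S = -11 - 2 = -13$)
$w{\left(d \right)} = 39 d$ ($w{\left(d \right)} = 13 \left(d + 2 d\right) = 13 \cdot 3 d = 39 d$)
$\left(-68 + S\right) w{\left(4 \right)} = \left(-68 - 13\right) 39 \cdot 4 = \left(-81\right) 156 = -12636$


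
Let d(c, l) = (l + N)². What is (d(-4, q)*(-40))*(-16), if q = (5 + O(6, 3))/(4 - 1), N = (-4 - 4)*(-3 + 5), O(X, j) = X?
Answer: 876160/9 ≈ 97351.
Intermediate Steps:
N = -16 (N = -8*2 = -16)
q = 11/3 (q = (5 + 6)/(4 - 1) = 11/3 ≈ 3.6667)
d(c, l) = (-16 + l)² (d(c, l) = (l - 16)² = (-16 + l)²)
(d(-4, q)*(-40))*(-16) = ((-16 + 11/3)²*(-40))*(-16) = ((-37/3)²*(-40))*(-16) = ((1369/9)*(-40))*(-16) = -54760/9*(-16) = 876160/9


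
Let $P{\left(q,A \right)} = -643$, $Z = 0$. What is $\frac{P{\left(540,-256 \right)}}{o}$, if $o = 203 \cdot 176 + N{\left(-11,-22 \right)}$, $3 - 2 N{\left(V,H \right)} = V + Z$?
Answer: $- \frac{643}{35735} \approx -0.017994$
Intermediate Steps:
$N{\left(V,H \right)} = \frac{3}{2} - \frac{V}{2}$ ($N{\left(V,H \right)} = \frac{3}{2} - \frac{V + 0}{2} = \frac{3}{2} - \frac{V}{2}$)
$o = 35735$ ($o = 203 \cdot 176 + \left(\frac{3}{2} - - \frac{11}{2}\right) = 35728 + \left(\frac{3}{2} + \frac{11}{2}\right) = 35728 + 7 = 35735$)
$\frac{P{\left(540,-256 \right)}}{o} = - \frac{643}{35735}$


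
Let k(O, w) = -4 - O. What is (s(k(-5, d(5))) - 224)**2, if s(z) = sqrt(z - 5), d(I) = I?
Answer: 50172 - 896*I ≈ 50172.0 - 896.0*I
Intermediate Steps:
s(z) = sqrt(-5 + z)
(s(k(-5, d(5))) - 224)**2 = (sqrt(-5 + (-4 - 1*(-5))) - 224)**2 = (sqrt(-5 + (-4 + 5)) - 224)**2 = (sqrt(-5 + 1) - 224)**2 = (sqrt(-4) - 224)**2 = (2*I - 224)**2 = (-224 + 2*I)**2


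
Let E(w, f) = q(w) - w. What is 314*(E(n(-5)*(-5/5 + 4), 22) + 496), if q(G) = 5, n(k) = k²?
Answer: 133764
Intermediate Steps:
E(w, f) = 5 - w
314*(E(n(-5)*(-5/5 + 4), 22) + 496) = 314*((5 - (-5)²*(-5/5 + 4)) + 496) = 314*((5 - 25*(-5*⅕ + 4)) + 496) = 314*((5 - 25*(-1 + 4)) + 496) = 314*((5 - 25*3) + 496) = 314*((5 - 1*75) + 496) = 314*((5 - 75) + 496) = 314*(-70 + 496) = 314*426 = 133764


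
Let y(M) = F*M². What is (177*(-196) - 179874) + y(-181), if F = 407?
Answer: 13119161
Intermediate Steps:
y(M) = 407*M²
(177*(-196) - 179874) + y(-181) = (177*(-196) - 179874) + 407*(-181)² = (-34692 - 179874) + 407*32761 = -214566 + 13333727 = 13119161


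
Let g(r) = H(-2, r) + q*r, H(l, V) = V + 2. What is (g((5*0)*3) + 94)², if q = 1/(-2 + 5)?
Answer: 9216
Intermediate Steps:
H(l, V) = 2 + V
q = ⅓ (q = 1/3 = ⅓ ≈ 0.33333)
g(r) = 2 + 4*r/3 (g(r) = (2 + r) + r/3 = 2 + 4*r/3)
(g((5*0)*3) + 94)² = ((2 + 4*((5*0)*3)/3) + 94)² = ((2 + 4*(0*3)/3) + 94)² = ((2 + (4/3)*0) + 94)² = ((2 + 0) + 94)² = (2 + 94)² = 96² = 9216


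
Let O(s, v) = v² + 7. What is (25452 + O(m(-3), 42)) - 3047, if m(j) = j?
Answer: 24176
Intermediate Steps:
O(s, v) = 7 + v²
(25452 + O(m(-3), 42)) - 3047 = (25452 + (7 + 42²)) - 3047 = (25452 + (7 + 1764)) - 3047 = (25452 + 1771) - 3047 = 27223 - 3047 = 24176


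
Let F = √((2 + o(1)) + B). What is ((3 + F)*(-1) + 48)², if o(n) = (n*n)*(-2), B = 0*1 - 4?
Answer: 2021 - 180*I ≈ 2021.0 - 180.0*I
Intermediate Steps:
B = -4 (B = 0 - 4 = -4)
o(n) = -2*n² (o(n) = n²*(-2) = -2*n²)
F = 2*I (F = √((2 - 2*1²) - 4) = √((2 - 2*1) - 4) = √((2 - 2) - 4) = √(0 - 4) = √(-4) = 2*I ≈ 2.0*I)
((3 + F)*(-1) + 48)² = ((3 + 2*I)*(-1) + 48)² = ((-3 - 2*I) + 48)² = (45 - 2*I)²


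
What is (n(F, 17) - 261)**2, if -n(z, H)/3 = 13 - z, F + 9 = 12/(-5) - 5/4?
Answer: 45684081/400 ≈ 1.1421e+5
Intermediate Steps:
F = -253/20 (F = -9 + (12/(-5) - 5/4) = -9 + (12*(-1/5) - 5*1/4) = -9 + (-12/5 - 5/4) = -9 - 73/20 = -253/20 ≈ -12.650)
n(z, H) = -39 + 3*z (n(z, H) = -3*(13 - z) = -39 + 3*z)
(n(F, 17) - 261)**2 = ((-39 + 3*(-253/20)) - 261)**2 = ((-39 - 759/20) - 261)**2 = (-1539/20 - 261)**2 = (-6759/20)**2 = 45684081/400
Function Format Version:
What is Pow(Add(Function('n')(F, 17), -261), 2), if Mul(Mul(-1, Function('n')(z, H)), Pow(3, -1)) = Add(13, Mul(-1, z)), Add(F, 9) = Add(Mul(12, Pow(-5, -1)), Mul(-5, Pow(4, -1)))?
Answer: Rational(45684081, 400) ≈ 1.1421e+5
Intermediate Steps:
F = Rational(-253, 20) (F = Add(-9, Add(Mul(12, Pow(-5, -1)), Mul(-5, Pow(4, -1)))) = Add(-9, Add(Mul(12, Rational(-1, 5)), Mul(-5, Rational(1, 4)))) = Add(-9, Add(Rational(-12, 5), Rational(-5, 4))) = Add(-9, Rational(-73, 20)) = Rational(-253, 20) ≈ -12.650)
Function('n')(z, H) = Add(-39, Mul(3, z)) (Function('n')(z, H) = Mul(-3, Add(13, Mul(-1, z))) = Add(-39, Mul(3, z)))
Pow(Add(Function('n')(F, 17), -261), 2) = Pow(Add(Add(-39, Mul(3, Rational(-253, 20))), -261), 2) = Pow(Add(Add(-39, Rational(-759, 20)), -261), 2) = Pow(Add(Rational(-1539, 20), -261), 2) = Pow(Rational(-6759, 20), 2) = Rational(45684081, 400)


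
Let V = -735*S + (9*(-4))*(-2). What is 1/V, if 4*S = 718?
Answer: -2/263721 ≈ -7.5838e-6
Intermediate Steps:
S = 359/2 (S = (¼)*718 = 359/2 ≈ 179.50)
V = -263721/2 (V = -735*359/2 + (9*(-4))*(-2) = -263865/2 - 36*(-2) = -263865/2 + 72 = -263721/2 ≈ -1.3186e+5)
1/V = 1/(-263721/2) = -2/263721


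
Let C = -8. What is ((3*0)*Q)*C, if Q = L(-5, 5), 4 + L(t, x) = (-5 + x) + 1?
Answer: 0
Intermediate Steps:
L(t, x) = -8 + x (L(t, x) = -4 + ((-5 + x) + 1) = -4 + (-4 + x) = -8 + x)
Q = -3 (Q = -8 + 5 = -3)
((3*0)*Q)*C = ((3*0)*(-3))*(-8) = (0*(-3))*(-8) = 0*(-8) = 0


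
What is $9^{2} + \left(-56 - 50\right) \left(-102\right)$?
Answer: $10893$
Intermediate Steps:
$9^{2} + \left(-56 - 50\right) \left(-102\right) = 81 + \left(-56 - 50\right) \left(-102\right) = 81 - -10812 = 81 + 10812 = 10893$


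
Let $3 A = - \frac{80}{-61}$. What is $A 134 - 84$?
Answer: $- \frac{4652}{183} \approx -25.421$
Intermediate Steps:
$A = \frac{80}{183}$ ($A = \frac{\left(-80\right) \frac{1}{-61}}{3} = \frac{\left(-80\right) \left(- \frac{1}{61}\right)}{3} = \frac{1}{3} \cdot \frac{80}{61} = \frac{80}{183} \approx 0.43716$)
$A 134 - 84 = \frac{80}{183} \cdot 134 - 84 = \frac{10720}{183} - 84 = - \frac{4652}{183}$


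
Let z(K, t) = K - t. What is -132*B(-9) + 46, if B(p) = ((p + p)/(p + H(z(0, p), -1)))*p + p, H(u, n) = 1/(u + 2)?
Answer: 178078/49 ≈ 3634.2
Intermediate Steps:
H(u, n) = 1/(2 + u)
B(p) = p + 2*p²/(p + 1/(2 - p)) (B(p) = ((p + p)/(p + 1/(2 + (0 - p))))*p + p = ((2*p)/(p + 1/(2 - p)))*p + p = (2*p/(p + 1/(2 - p)))*p + p = 2*p²/(p + 1/(2 - p)) + p = p + 2*p²/(p + 1/(2 - p)))
-132*B(-9) + 46 = -(-1188)*(1 + 3*(-9)*(2 - 1*(-9)))/(1 - 9*(2 - 1*(-9))) + 46 = -(-1188)*(1 + 3*(-9)*(2 + 9))/(1 - 9*(2 + 9)) + 46 = -(-1188)*(1 + 3*(-9)*11)/(1 - 9*11) + 46 = -(-1188)*(1 - 297)/(1 - 99) + 46 = -(-1188)*(-296)/(-98) + 46 = -(-1188)*(-1)*(-296)/98 + 46 = -132*(-1332/49) + 46 = 175824/49 + 46 = 178078/49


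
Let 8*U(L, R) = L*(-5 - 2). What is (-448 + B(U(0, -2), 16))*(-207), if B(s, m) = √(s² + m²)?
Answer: 89424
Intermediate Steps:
U(L, R) = -7*L/8 (U(L, R) = (L*(-5 - 2))/8 = (L*(-7))/8 = (-7*L)/8 = -7*L/8)
B(s, m) = √(m² + s²)
(-448 + B(U(0, -2), 16))*(-207) = (-448 + √(16² + (-7/8*0)²))*(-207) = (-448 + √(256 + 0²))*(-207) = (-448 + √(256 + 0))*(-207) = (-448 + √256)*(-207) = (-448 + 16)*(-207) = -432*(-207) = 89424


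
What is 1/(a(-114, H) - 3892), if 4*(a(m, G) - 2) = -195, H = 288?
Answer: -4/15755 ≈ -0.00025389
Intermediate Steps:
a(m, G) = -187/4 (a(m, G) = 2 + (¼)*(-195) = 2 - 195/4 = -187/4)
1/(a(-114, H) - 3892) = 1/(-187/4 - 3892) = 1/(-15755/4) = -4/15755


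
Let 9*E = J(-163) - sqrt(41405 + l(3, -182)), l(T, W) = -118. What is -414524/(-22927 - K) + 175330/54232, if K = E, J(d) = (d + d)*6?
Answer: 12169167612562601/566371952766956 + 1865358*sqrt(41287)/20887002241 ≈ 21.504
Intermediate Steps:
J(d) = 12*d (J(d) = (2*d)*6 = 12*d)
E = -652/3 - sqrt(41287)/9 (E = (12*(-163) - sqrt(41405 - 118))/9 = (-1956 - sqrt(41287))/9 = -652/3 - sqrt(41287)/9 ≈ -239.91)
K = -652/3 - sqrt(41287)/9 ≈ -239.91
-414524/(-22927 - K) + 175330/54232 = -414524/(-22927 - (-652/3 - sqrt(41287)/9)) + 175330/54232 = -414524/(-22927 + (652/3 + sqrt(41287)/9)) + 175330*(1/54232) = -414524/(-68129/3 + sqrt(41287)/9) + 87665/27116 = 87665/27116 - 414524/(-68129/3 + sqrt(41287)/9)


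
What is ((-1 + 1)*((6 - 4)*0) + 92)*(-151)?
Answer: -13892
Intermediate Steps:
((-1 + 1)*((6 - 4)*0) + 92)*(-151) = (0*(2*0) + 92)*(-151) = (0*0 + 92)*(-151) = (0 + 92)*(-151) = 92*(-151) = -13892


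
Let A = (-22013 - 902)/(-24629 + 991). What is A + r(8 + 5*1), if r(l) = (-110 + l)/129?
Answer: 663149/3049302 ≈ 0.21748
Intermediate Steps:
A = 22915/23638 (A = -22915/(-23638) = -22915*(-1/23638) = 22915/23638 ≈ 0.96941)
r(l) = -110/129 + l/129 (r(l) = (-110 + l)*(1/129) = -110/129 + l/129)
A + r(8 + 5*1) = 22915/23638 + (-110/129 + (8 + 5*1)/129) = 22915/23638 + (-110/129 + (8 + 5)/129) = 22915/23638 + (-110/129 + (1/129)*13) = 22915/23638 + (-110/129 + 13/129) = 22915/23638 - 97/129 = 663149/3049302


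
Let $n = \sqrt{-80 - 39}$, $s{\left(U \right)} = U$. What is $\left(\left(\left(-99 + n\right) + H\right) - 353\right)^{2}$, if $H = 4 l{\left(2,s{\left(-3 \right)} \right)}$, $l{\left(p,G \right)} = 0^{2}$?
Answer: $\left(452 - i \sqrt{119}\right)^{2} \approx 2.0419 \cdot 10^{5} - 9861.5 i$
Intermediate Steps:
$l{\left(p,G \right)} = 0$
$n = i \sqrt{119}$ ($n = \sqrt{-119} = i \sqrt{119} \approx 10.909 i$)
$H = 0$ ($H = 4 \cdot 0 = 0$)
$\left(\left(\left(-99 + n\right) + H\right) - 353\right)^{2} = \left(\left(\left(-99 + i \sqrt{119}\right) + 0\right) - 353\right)^{2} = \left(\left(-99 + i \sqrt{119}\right) - 353\right)^{2} = \left(-452 + i \sqrt{119}\right)^{2}$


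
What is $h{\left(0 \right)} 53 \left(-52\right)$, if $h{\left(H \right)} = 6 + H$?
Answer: $-16536$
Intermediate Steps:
$h{\left(0 \right)} 53 \left(-52\right) = \left(6 + 0\right) 53 \left(-52\right) = 6 \cdot 53 \left(-52\right) = 318 \left(-52\right) = -16536$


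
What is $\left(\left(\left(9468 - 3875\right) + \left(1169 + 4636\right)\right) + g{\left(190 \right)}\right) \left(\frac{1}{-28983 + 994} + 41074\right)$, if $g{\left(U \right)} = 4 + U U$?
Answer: $\frac{4200712155990}{2153} \approx 1.9511 \cdot 10^{9}$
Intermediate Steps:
$g{\left(U \right)} = 4 + U^{2}$
$\left(\left(\left(9468 - 3875\right) + \left(1169 + 4636\right)\right) + g{\left(190 \right)}\right) \left(\frac{1}{-28983 + 994} + 41074\right) = \left(\left(\left(9468 - 3875\right) + \left(1169 + 4636\right)\right) + \left(4 + 190^{2}\right)\right) \left(\frac{1}{-28983 + 994} + 41074\right) = \left(\left(5593 + 5805\right) + \left(4 + 36100\right)\right) \left(\frac{1}{-27989} + 41074\right) = \left(11398 + 36104\right) \left(- \frac{1}{27989} + 41074\right) = 47502 \cdot \frac{1149620185}{27989} = \frac{4200712155990}{2153}$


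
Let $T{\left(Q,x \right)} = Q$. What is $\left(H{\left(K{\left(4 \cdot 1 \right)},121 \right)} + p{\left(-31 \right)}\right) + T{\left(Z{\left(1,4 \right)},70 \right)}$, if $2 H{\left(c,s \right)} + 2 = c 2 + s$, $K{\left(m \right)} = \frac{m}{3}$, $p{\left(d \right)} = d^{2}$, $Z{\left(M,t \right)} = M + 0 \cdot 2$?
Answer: $\frac{6137}{6} \approx 1022.8$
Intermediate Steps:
$Z{\left(M,t \right)} = M$ ($Z{\left(M,t \right)} = M + 0 = M$)
$K{\left(m \right)} = \frac{m}{3}$ ($K{\left(m \right)} = m \frac{1}{3} = \frac{m}{3}$)
$H{\left(c,s \right)} = -1 + c + \frac{s}{2}$ ($H{\left(c,s \right)} = -1 + \frac{c 2 + s}{2} = -1 + \frac{2 c + s}{2} = -1 + \frac{s + 2 c}{2} = -1 + \left(c + \frac{s}{2}\right) = -1 + c + \frac{s}{2}$)
$\left(H{\left(K{\left(4 \cdot 1 \right)},121 \right)} + p{\left(-31 \right)}\right) + T{\left(Z{\left(1,4 \right)},70 \right)} = \left(\left(-1 + \frac{4 \cdot 1}{3} + \frac{1}{2} \cdot 121\right) + \left(-31\right)^{2}\right) + 1 = \left(\left(-1 + \frac{1}{3} \cdot 4 + \frac{121}{2}\right) + 961\right) + 1 = \left(\left(-1 + \frac{4}{3} + \frac{121}{2}\right) + 961\right) + 1 = \left(\frac{365}{6} + 961\right) + 1 = \frac{6131}{6} + 1 = \frac{6137}{6}$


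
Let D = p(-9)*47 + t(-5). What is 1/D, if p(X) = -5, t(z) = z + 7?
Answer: -1/233 ≈ -0.0042918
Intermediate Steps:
t(z) = 7 + z
D = -233 (D = -5*47 + (7 - 5) = -235 + 2 = -233)
1/D = 1/(-233) = -1/233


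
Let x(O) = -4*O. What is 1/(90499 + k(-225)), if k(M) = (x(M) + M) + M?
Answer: 1/90949 ≈ 1.0995e-5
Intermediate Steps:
k(M) = -2*M (k(M) = (-4*M + M) + M = -3*M + M = -2*M)
1/(90499 + k(-225)) = 1/(90499 - 2*(-225)) = 1/(90499 + 450) = 1/90949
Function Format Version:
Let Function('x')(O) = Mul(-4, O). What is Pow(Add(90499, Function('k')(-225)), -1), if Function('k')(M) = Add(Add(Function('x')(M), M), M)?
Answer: Rational(1, 90949) ≈ 1.0995e-5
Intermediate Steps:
Function('k')(M) = Mul(-2, M) (Function('k')(M) = Add(Add(Mul(-4, M), M), M) = Add(Mul(-3, M), M) = Mul(-2, M))
Pow(Add(90499, Function('k')(-225)), -1) = Pow(Add(90499, Mul(-2, -225)), -1) = Pow(Add(90499, 450), -1) = Pow(90949, -1) = Rational(1, 90949)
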